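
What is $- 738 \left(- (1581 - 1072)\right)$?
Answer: $375642$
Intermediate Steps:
$- 738 \left(- (1581 - 1072)\right) = - 738 \left(\left(-1\right) 509\right) = \left(-738\right) \left(-509\right) = 375642$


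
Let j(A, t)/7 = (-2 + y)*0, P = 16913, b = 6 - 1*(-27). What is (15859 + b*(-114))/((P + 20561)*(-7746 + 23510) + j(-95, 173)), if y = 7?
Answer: 12097/590740136 ≈ 2.0478e-5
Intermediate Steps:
b = 33 (b = 6 + 27 = 33)
j(A, t) = 0 (j(A, t) = 7*((-2 + 7)*0) = 7*(5*0) = 7*0 = 0)
(15859 + b*(-114))/((P + 20561)*(-7746 + 23510) + j(-95, 173)) = (15859 + 33*(-114))/((16913 + 20561)*(-7746 + 23510) + 0) = (15859 - 3762)/(37474*15764 + 0) = 12097/(590740136 + 0) = 12097/590740136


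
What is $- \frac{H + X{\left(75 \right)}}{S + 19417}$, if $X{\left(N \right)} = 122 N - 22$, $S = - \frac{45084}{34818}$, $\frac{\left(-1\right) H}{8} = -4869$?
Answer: $- \frac{279008240}{112669337} \approx -2.4763$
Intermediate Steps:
$H = 38952$ ($H = \left(-8\right) \left(-4869\right) = 38952$)
$S = - \frac{7514}{5803}$ ($S = \left(-45084\right) \frac{1}{34818} = - \frac{7514}{5803} \approx -1.2948$)
$X{\left(N \right)} = -22 + 122 N$
$- \frac{H + X{\left(75 \right)}}{S + 19417} = - \frac{38952 + \left(-22 + 122 \cdot 75\right)}{- \frac{7514}{5803} + 19417} = - \frac{38952 + \left(-22 + 9150\right)}{\frac{112669337}{5803}} = - \frac{\left(38952 + 9128\right) 5803}{112669337} = - \frac{48080 \cdot 5803}{112669337} = \left(-1\right) \frac{279008240}{112669337} = - \frac{279008240}{112669337}$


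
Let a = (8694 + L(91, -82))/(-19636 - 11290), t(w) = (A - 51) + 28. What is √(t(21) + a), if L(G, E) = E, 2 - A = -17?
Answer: I*√463106/329 ≈ 2.0684*I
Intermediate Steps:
A = 19 (A = 2 - 1*(-17) = 2 + 17 = 19)
t(w) = -4 (t(w) = (19 - 51) + 28 = -32 + 28 = -4)
a = -4306/15463 (a = (8694 - 82)/(-19636 - 11290) = 8612/(-30926) = 8612*(-1/30926) = -4306/15463 ≈ -0.27847)
√(t(21) + a) = √(-4 - 4306/15463) = √(-66158/15463) = I*√463106/329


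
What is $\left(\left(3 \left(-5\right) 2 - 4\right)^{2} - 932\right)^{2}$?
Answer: $50176$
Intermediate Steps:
$\left(\left(3 \left(-5\right) 2 - 4\right)^{2} - 932\right)^{2} = \left(\left(\left(-15\right) 2 - 4\right)^{2} - 932\right)^{2} = \left(\left(-30 - 4\right)^{2} - 932\right)^{2} = \left(\left(-34\right)^{2} - 932\right)^{2} = \left(1156 - 932\right)^{2} = 224^{2} = 50176$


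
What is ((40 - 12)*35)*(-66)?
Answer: -64680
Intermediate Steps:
((40 - 12)*35)*(-66) = (28*35)*(-66) = 980*(-66) = -64680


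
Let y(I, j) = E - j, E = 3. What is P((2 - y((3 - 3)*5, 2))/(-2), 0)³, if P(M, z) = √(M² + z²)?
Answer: ⅛ ≈ 0.12500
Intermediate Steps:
y(I, j) = 3 - j
P((2 - y((3 - 3)*5, 2))/(-2), 0)³ = (√(((2 - (3 - 1*2))/(-2))² + 0²))³ = (√(((2 - (3 - 2))*(-½))² + 0))³ = (√(((2 - 1*1)*(-½))² + 0))³ = (√(((2 - 1)*(-½))² + 0))³ = (√((1*(-½))² + 0))³ = (√((-½)² + 0))³ = (√(¼ + 0))³ = (√(¼))³ = (½)³ = ⅛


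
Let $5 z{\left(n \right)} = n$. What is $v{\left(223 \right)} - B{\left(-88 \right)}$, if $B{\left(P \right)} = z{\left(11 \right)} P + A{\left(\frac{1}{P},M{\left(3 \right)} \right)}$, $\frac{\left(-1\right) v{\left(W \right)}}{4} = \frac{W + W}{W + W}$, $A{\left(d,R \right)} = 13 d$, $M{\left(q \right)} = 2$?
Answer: $\frac{83489}{440} \approx 189.75$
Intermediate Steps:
$z{\left(n \right)} = \frac{n}{5}$
$v{\left(W \right)} = -4$ ($v{\left(W \right)} = - 4 \frac{W + W}{W + W} = - 4 \frac{2 W}{2 W} = - 4 \cdot 2 W \frac{1}{2 W} = \left(-4\right) 1 = -4$)
$B{\left(P \right)} = \frac{13}{P} + \frac{11 P}{5}$ ($B{\left(P \right)} = \frac{1}{5} \cdot 11 P + \frac{13}{P} = \frac{11 P}{5} + \frac{13}{P} = \frac{13}{P} + \frac{11 P}{5}$)
$v{\left(223 \right)} - B{\left(-88 \right)} = -4 - \left(\frac{13}{-88} + \frac{11}{5} \left(-88\right)\right) = -4 - \left(13 \left(- \frac{1}{88}\right) - \frac{968}{5}\right) = -4 - \left(- \frac{13}{88} - \frac{968}{5}\right) = -4 - - \frac{85249}{440} = -4 + \frac{85249}{440} = \frac{83489}{440}$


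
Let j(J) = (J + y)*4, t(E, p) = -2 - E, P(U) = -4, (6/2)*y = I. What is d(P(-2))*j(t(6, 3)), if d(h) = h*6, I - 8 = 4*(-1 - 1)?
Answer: 768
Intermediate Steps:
I = 0 (I = 8 + 4*(-1 - 1) = 8 + 4*(-2) = 8 - 8 = 0)
y = 0 (y = (⅓)*0 = 0)
d(h) = 6*h
j(J) = 4*J (j(J) = (J + 0)*4 = J*4 = 4*J)
d(P(-2))*j(t(6, 3)) = (6*(-4))*(4*(-2 - 1*6)) = -96*(-2 - 6) = -96*(-8) = -24*(-32) = 768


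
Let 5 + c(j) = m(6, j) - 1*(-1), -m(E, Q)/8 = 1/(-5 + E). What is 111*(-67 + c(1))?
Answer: -8769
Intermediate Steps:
m(E, Q) = -8/(-5 + E)
c(j) = -12 (c(j) = -5 + (-8/(-5 + 6) - 1*(-1)) = -5 + (-8/1 + 1) = -5 + (-8*1 + 1) = -5 + (-8 + 1) = -5 - 7 = -12)
111*(-67 + c(1)) = 111*(-67 - 12) = 111*(-79) = -8769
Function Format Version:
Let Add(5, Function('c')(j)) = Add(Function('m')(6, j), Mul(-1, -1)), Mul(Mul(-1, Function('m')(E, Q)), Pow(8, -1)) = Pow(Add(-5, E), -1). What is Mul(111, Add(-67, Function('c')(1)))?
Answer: -8769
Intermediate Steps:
Function('m')(E, Q) = Mul(-8, Pow(Add(-5, E), -1))
Function('c')(j) = -12 (Function('c')(j) = Add(-5, Add(Mul(-8, Pow(Add(-5, 6), -1)), Mul(-1, -1))) = Add(-5, Add(Mul(-8, Pow(1, -1)), 1)) = Add(-5, Add(Mul(-8, 1), 1)) = Add(-5, Add(-8, 1)) = Add(-5, -7) = -12)
Mul(111, Add(-67, Function('c')(1))) = Mul(111, Add(-67, -12)) = Mul(111, -79) = -8769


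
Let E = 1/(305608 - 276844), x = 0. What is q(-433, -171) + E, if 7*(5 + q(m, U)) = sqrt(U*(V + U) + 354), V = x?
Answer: -143819/28764 + sqrt(29595)/7 ≈ 19.576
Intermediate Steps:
V = 0
q(m, U) = -5 + sqrt(354 + U**2)/7 (q(m, U) = -5 + sqrt(U*(0 + U) + 354)/7 = -5 + sqrt(U*U + 354)/7 = -5 + sqrt(U**2 + 354)/7 = -5 + sqrt(354 + U**2)/7)
E = 1/28764 ≈ 3.4766e-5
q(-433, -171) + E = (-5 + sqrt(354 + (-171)**2)/7) + 1/28764 = (-5 + sqrt(354 + 29241)/7) + 1/28764 = (-5 + sqrt(29595)/7) + 1/28764 = -143819/28764 + sqrt(29595)/7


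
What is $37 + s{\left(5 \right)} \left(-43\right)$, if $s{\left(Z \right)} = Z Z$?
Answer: $-1038$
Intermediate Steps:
$s{\left(Z \right)} = Z^{2}$
$37 + s{\left(5 \right)} \left(-43\right) = 37 + 5^{2} \left(-43\right) = 37 + 25 \left(-43\right) = 37 - 1075 = -1038$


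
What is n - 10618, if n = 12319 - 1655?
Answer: 46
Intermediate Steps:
n = 10664
n - 10618 = 10664 - 10618 = 46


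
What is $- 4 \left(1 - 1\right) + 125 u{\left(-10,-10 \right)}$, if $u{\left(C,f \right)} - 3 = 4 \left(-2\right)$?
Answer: $-625$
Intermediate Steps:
$u{\left(C,f \right)} = -5$ ($u{\left(C,f \right)} = 3 + 4 \left(-2\right) = 3 - 8 = -5$)
$- 4 \left(1 - 1\right) + 125 u{\left(-10,-10 \right)} = - 4 \left(1 - 1\right) + 125 \left(-5\right) = \left(-4\right) 0 - 625 = 0 - 625 = -625$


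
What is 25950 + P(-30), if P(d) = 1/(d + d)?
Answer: 1556999/60 ≈ 25950.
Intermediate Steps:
P(d) = 1/(2*d)
25950 + P(-30) = 25950 + (½)/(-30) = 25950 + (½)*(-1/30) = 25950 - 1/60 = 1556999/60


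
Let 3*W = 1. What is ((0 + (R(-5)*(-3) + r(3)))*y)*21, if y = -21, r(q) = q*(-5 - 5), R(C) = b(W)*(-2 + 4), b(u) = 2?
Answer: 18522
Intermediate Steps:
W = ⅓ (W = (⅓)*1 = ⅓ ≈ 0.33333)
R(C) = 4 (R(C) = 2*(-2 + 4) = 2*2 = 4)
r(q) = -10*q (r(q) = q*(-10) = -10*q)
((0 + (R(-5)*(-3) + r(3)))*y)*21 = ((0 + (4*(-3) - 10*3))*(-21))*21 = ((0 + (-12 - 30))*(-21))*21 = ((0 - 42)*(-21))*21 = -42*(-21)*21 = 882*21 = 18522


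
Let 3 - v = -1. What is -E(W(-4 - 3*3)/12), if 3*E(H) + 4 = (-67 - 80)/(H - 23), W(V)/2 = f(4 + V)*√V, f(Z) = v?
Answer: (-165*I + 8*√13)/(3*(2*√13 + 69*I)) ≈ -0.77408 - 0.22024*I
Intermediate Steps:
v = 4 (v = 3 - 1*(-1) = 3 + 1 = 4)
f(Z) = 4
W(V) = 8*√V (W(V) = 2*(4*√V) = 8*√V)
E(H) = -4/3 - 49/(-23 + H) (E(H) = -4/3 + ((-67 - 80)/(H - 23))/3 = -4/3 + (-147/(-23 + H))/3 = -4/3 - 49/(-23 + H))
-E(W(-4 - 3*3)/12) = -(-55 - 4*8*√(-4 - 3*3)/12)/(3*(-23 + (8*√(-4 - 3*3))/12)) = -(-55 - 4*8*√(-4 - 9)/12)/(3*(-23 + (8*√(-4 - 9))*(1/12))) = -(-55 - 4*8*√(-13)/12)/(3*(-23 + (8*√(-13))*(1/12))) = -(-55 - 4*8*(I*√13)/12)/(3*(-23 + (8*(I*√13))*(1/12))) = -(-55 - 4*8*I*√13/12)/(3*(-23 + (8*I*√13)*(1/12))) = -(-55 - 8*I*√13/3)/(3*(-23 + 2*I*√13/3))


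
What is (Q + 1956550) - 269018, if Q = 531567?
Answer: 2219099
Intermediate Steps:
(Q + 1956550) - 269018 = (531567 + 1956550) - 269018 = 2488117 - 269018 = 2219099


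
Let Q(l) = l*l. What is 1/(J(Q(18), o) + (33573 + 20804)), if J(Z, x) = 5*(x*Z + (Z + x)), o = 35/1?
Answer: 1/112872 ≈ 8.8596e-6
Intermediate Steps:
Q(l) = l**2
o = 35 (o = 35*1 = 35)
J(Z, x) = 5*Z + 5*x + 5*Z*x (J(Z, x) = 5*(Z*x + (Z + x)) = 5*(Z + x + Z*x) = 5*Z + 5*x + 5*Z*x)
1/(J(Q(18), o) + (33573 + 20804)) = 1/((5*18**2 + 5*35 + 5*18**2*35) + (33573 + 20804)) = 1/((5*324 + 175 + 5*324*35) + 54377) = 1/((1620 + 175 + 56700) + 54377) = 1/(58495 + 54377) = 1/112872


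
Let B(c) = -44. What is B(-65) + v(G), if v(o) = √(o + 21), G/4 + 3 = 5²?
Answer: -44 + √109 ≈ -33.560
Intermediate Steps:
G = 88 (G = -12 + 4*5² = -12 + 4*25 = -12 + 100 = 88)
v(o) = √(21 + o)
B(-65) + v(G) = -44 + √(21 + 88) = -44 + √109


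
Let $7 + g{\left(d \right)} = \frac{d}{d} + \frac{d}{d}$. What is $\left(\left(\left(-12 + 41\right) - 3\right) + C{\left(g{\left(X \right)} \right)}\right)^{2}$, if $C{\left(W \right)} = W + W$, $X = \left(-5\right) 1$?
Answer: $256$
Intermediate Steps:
$X = -5$
$g{\left(d \right)} = -5$ ($g{\left(d \right)} = -7 + \left(\frac{d}{d} + \frac{d}{d}\right) = -7 + \left(1 + 1\right) = -7 + 2 = -5$)
$C{\left(W \right)} = 2 W$
$\left(\left(\left(-12 + 41\right) - 3\right) + C{\left(g{\left(X \right)} \right)}\right)^{2} = \left(\left(\left(-12 + 41\right) - 3\right) + 2 \left(-5\right)\right)^{2} = \left(\left(29 - 3\right) - 10\right)^{2} = \left(26 - 10\right)^{2} = 16^{2} = 256$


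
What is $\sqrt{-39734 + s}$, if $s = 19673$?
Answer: $3 i \sqrt{2229} \approx 141.64 i$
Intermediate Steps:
$\sqrt{-39734 + s} = \sqrt{-39734 + 19673} = \sqrt{-20061} = 3 i \sqrt{2229}$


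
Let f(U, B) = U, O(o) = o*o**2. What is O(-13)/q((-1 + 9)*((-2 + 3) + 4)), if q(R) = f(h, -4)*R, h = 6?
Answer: -2197/240 ≈ -9.1542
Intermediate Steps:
O(o) = o**3
q(R) = 6*R
O(-13)/q((-1 + 9)*((-2 + 3) + 4)) = (-13)**3/((6*((-1 + 9)*((-2 + 3) + 4)))) = -2197*1/(48*(1 + 4)) = -2197/(6*(8*5)) = -2197/(6*40) = -2197/240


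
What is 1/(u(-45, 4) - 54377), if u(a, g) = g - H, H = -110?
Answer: -1/54263 ≈ -1.8429e-5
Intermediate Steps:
u(a, g) = 110 + g (u(a, g) = g - 1*(-110) = g + 110 = 110 + g)
1/(u(-45, 4) - 54377) = 1/((110 + 4) - 54377) = 1/(114 - 54377) = 1/(-54263) = -1/54263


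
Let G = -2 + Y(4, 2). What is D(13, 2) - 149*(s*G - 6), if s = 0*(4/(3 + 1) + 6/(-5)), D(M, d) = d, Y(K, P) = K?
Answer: 896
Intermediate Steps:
s = 0 (s = 0*(4/4 + 6*(-⅕)) = 0*(4*(¼) - 6/5) = 0*(1 - 6/5) = 0*(-⅕) = 0)
G = 2 (G = -2 + 4 = 2)
D(13, 2) - 149*(s*G - 6) = 2 - 149*(0*2 - 6) = 2 - 149*(0 - 6) = 2 - 149*(-6) = 2 + 894 = 896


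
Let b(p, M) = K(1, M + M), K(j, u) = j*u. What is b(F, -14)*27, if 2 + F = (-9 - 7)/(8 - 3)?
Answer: -756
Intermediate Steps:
F = -26/5 (F = -2 + (-9 - 7)/(8 - 3) = -2 - 16/5 = -26/5 ≈ -5.2000)
b(p, M) = 2*M (b(p, M) = 1*(M + M) = 1*(2*M) = 2*M)
b(F, -14)*27 = (2*(-14))*27 = -28*27 = -756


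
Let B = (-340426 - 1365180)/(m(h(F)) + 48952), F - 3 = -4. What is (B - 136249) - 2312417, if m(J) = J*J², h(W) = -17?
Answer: -107838507580/44039 ≈ -2.4487e+6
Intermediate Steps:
F = -1 (F = 3 - 4 = -1)
m(J) = J³
B = -1705606/44039 (B = (-340426 - 1365180)/((-17)³ + 48952) = -1705606/(-4913 + 48952) = -1705606/44039 ≈ -38.729)
(B - 136249) - 2312417 = (-1705606/44039 - 136249) - 2312417 = -6001975317/44039 - 2312417 = -107838507580/44039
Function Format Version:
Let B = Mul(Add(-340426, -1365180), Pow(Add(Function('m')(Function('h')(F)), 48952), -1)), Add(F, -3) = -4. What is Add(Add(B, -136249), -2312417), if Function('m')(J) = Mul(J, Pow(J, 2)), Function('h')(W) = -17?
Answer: Rational(-107838507580, 44039) ≈ -2.4487e+6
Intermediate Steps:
F = -1 (F = Add(3, -4) = -1)
Function('m')(J) = Pow(J, 3)
B = Rational(-1705606, 44039) (B = Mul(Add(-340426, -1365180), Pow(Add(Pow(-17, 3), 48952), -1)) = Mul(-1705606, Pow(Add(-4913, 48952), -1)) = Mul(-1705606, Pow(44039, -1)) = Mul(-1705606, Rational(1, 44039)) = Rational(-1705606, 44039) ≈ -38.729)
Add(Add(B, -136249), -2312417) = Add(Add(Rational(-1705606, 44039), -136249), -2312417) = Add(Rational(-6001975317, 44039), -2312417) = Rational(-107838507580, 44039)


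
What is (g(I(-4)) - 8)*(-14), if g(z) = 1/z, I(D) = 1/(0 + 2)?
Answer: 84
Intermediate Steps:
I(D) = ½ (I(D) = 1/2 = ½)
g(z) = 1/z
(g(I(-4)) - 8)*(-14) = (1/(½) - 8)*(-14) = (2 - 8)*(-14) = -6*(-14) = 84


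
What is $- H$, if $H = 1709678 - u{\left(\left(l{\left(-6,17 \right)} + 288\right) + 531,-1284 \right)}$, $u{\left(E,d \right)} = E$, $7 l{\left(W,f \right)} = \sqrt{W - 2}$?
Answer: $-1708859 + \frac{2 i \sqrt{2}}{7} \approx -1.7089 \cdot 10^{6} + 0.40406 i$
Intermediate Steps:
$l{\left(W,f \right)} = \frac{\sqrt{-2 + W}}{7}$ ($l{\left(W,f \right)} = \frac{\sqrt{W - 2}}{7} = \frac{\sqrt{-2 + W}}{7}$)
$H = 1708859 - \frac{2 i \sqrt{2}}{7}$ ($H = 1709678 - \left(\left(\frac{\sqrt{-2 - 6}}{7} + 288\right) + 531\right) = 1709678 - \left(\left(\frac{\sqrt{-8}}{7} + 288\right) + 531\right) = 1709678 - \left(\left(\frac{2 i \sqrt{2}}{7} + 288\right) + 531\right) = 1709678 - \left(\left(288 + \frac{2 i \sqrt{2}}{7}\right) + 531\right) = 1709678 - \left(819 + \frac{2 i \sqrt{2}}{7}\right) = 1708859 - \frac{2 i \sqrt{2}}{7} \approx 1.7089 \cdot 10^{6} - 0.40406 i$)
$- H = - (1708859 - \frac{2 i \sqrt{2}}{7}) = -1708859 + \frac{2 i \sqrt{2}}{7}$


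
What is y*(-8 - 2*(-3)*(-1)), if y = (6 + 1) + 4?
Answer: -154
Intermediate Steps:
y = 11 (y = 7 + 4 = 11)
y*(-8 - 2*(-3)*(-1)) = 11*(-8 - 2*(-3)*(-1)) = 11*(-8 + 6*(-1)) = 11*(-8 - 6) = 11*(-14) = -154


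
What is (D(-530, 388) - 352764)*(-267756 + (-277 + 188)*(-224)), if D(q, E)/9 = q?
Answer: 88604075880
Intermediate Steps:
D(q, E) = 9*q
(D(-530, 388) - 352764)*(-267756 + (-277 + 188)*(-224)) = (9*(-530) - 352764)*(-267756 + (-277 + 188)*(-224)) = (-4770 - 352764)*(-267756 - 89*(-224)) = -357534*(-267756 + 19936) = -357534*(-247820) = 88604075880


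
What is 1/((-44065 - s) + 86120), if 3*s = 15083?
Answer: 3/111082 ≈ 2.7007e-5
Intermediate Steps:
s = 15083/3 (s = (1/3)*15083 = 15083/3 ≈ 5027.7)
1/((-44065 - s) + 86120) = 1/((-44065 - 1*15083/3) + 86120) = 1/((-44065 - 15083/3) + 86120) = 1/(-147278/3 + 86120) = 1/(111082/3) = 3/111082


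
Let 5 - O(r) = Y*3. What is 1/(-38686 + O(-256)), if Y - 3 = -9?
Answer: -1/38663 ≈ -2.5865e-5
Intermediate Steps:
Y = -6 (Y = 3 - 9 = -6)
O(r) = 23 (O(r) = 5 - (-6)*3 = 5 - 1*(-18) = 5 + 18 = 23)
1/(-38686 + O(-256)) = 1/(-38686 + 23) = 1/(-38663) = -1/38663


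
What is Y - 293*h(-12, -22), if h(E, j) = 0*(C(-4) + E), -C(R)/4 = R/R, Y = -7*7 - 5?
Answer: -54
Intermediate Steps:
Y = -54 (Y = -49 - 5 = -54)
C(R) = -4 (C(R) = -4*R/R = -4*1 = -4)
h(E, j) = 0 (h(E, j) = 0*(-4 + E) = 0)
Y - 293*h(-12, -22) = -54 - 293*0 = -54 + 0 = -54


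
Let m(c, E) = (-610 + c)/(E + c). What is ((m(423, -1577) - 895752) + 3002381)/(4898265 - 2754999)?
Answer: 2431050053/2473328964 ≈ 0.98291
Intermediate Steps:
m(c, E) = (-610 + c)/(E + c)
((m(423, -1577) - 895752) + 3002381)/(4898265 - 2754999) = (((-610 + 423)/(-1577 + 423) - 895752) + 3002381)/(4898265 - 2754999) = ((-187/(-1154) - 895752) + 3002381)/2143266 = ((-1/1154*(-187) - 895752) + 3002381)*(1/2143266) = ((187/1154 - 895752) + 3002381)*(1/2143266) = (-1033697621/1154 + 3002381)*(1/2143266) = (2431050053/1154)*(1/2143266) = 2431050053/2473328964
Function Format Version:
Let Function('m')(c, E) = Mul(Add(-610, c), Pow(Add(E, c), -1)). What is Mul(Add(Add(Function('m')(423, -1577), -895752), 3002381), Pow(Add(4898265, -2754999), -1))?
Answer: Rational(2431050053, 2473328964) ≈ 0.98291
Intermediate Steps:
Function('m')(c, E) = Mul(Pow(Add(E, c), -1), Add(-610, c))
Mul(Add(Add(Function('m')(423, -1577), -895752), 3002381), Pow(Add(4898265, -2754999), -1)) = Mul(Add(Add(Mul(Pow(Add(-1577, 423), -1), Add(-610, 423)), -895752), 3002381), Pow(Add(4898265, -2754999), -1)) = Mul(Add(Add(Mul(Pow(-1154, -1), -187), -895752), 3002381), Pow(2143266, -1)) = Mul(Add(Add(Mul(Rational(-1, 1154), -187), -895752), 3002381), Rational(1, 2143266)) = Mul(Add(Add(Rational(187, 1154), -895752), 3002381), Rational(1, 2143266)) = Mul(Add(Rational(-1033697621, 1154), 3002381), Rational(1, 2143266)) = Mul(Rational(2431050053, 1154), Rational(1, 2143266)) = Rational(2431050053, 2473328964)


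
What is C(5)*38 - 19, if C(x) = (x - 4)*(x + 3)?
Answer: 285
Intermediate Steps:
C(x) = (-4 + x)*(3 + x)
C(5)*38 - 19 = (-12 + 5**2 - 1*5)*38 - 19 = (-12 + 25 - 5)*38 - 19 = 8*38 - 19 = 304 - 19 = 285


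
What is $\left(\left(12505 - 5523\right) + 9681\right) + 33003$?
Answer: $49666$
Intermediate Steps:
$\left(\left(12505 - 5523\right) + 9681\right) + 33003 = \left(6982 + 9681\right) + 33003 = 16663 + 33003 = 49666$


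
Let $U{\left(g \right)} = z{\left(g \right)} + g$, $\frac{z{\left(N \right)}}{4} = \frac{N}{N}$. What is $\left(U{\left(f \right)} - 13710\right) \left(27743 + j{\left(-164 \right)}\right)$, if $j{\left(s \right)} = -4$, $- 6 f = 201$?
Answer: $- \frac{762239981}{2} \approx -3.8112 \cdot 10^{8}$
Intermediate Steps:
$f = - \frac{67}{2}$ ($f = \left(- \frac{1}{6}\right) 201 = - \frac{67}{2} \approx -33.5$)
$z{\left(N \right)} = 4$ ($z{\left(N \right)} = 4 \frac{N}{N} = 4 \cdot 1 = 4$)
$U{\left(g \right)} = 4 + g$
$\left(U{\left(f \right)} - 13710\right) \left(27743 + j{\left(-164 \right)}\right) = \left(\left(4 - \frac{67}{2}\right) - 13710\right) \left(27743 - 4\right) = \left(- \frac{59}{2} + \left(-23378 + 9668\right)\right) 27739 = \left(- \frac{59}{2} - 13710\right) 27739 = \left(- \frac{27479}{2}\right) 27739 = - \frac{762239981}{2}$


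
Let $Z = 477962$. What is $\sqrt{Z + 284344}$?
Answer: $\sqrt{762306} \approx 873.1$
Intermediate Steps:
$\sqrt{Z + 284344} = \sqrt{477962 + 284344} = \sqrt{762306}$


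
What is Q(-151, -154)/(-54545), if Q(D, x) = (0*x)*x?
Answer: 0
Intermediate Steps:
Q(D, x) = 0 (Q(D, x) = 0*x = 0)
Q(-151, -154)/(-54545) = 0/(-54545) = 0*(-1/54545) = 0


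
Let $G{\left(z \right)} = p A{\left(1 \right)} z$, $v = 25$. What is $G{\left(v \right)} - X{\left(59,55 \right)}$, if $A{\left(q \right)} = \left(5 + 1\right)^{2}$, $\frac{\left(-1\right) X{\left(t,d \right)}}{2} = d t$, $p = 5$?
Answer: $10990$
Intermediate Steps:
$X{\left(t,d \right)} = - 2 d t$
$A{\left(q \right)} = 36$ ($A{\left(q \right)} = 6^{2} = 36$)
$G{\left(z \right)} = 180 z$ ($G{\left(z \right)} = 5 \cdot 36 z = 180 z$)
$G{\left(v \right)} - X{\left(59,55 \right)} = 180 \cdot 25 - \left(-2\right) 55 \cdot 59 = 4500 - -6490 = 4500 + 6490 = 10990$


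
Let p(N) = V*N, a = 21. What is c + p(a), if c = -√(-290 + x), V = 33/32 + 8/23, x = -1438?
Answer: 21315/736 - 24*I*√3 ≈ 28.961 - 41.569*I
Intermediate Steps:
V = 1015/736 (V = 33*(1/32) + 8*(1/23) = 33/32 + 8/23 = 1015/736 ≈ 1.3791)
p(N) = 1015*N/736
c = -24*I*√3 (c = -√(-290 - 1438) = -√(-1728) = -24*I*√3 ≈ -41.569*I)
c + p(a) = -24*I*√3 + (1015/736)*21 = -24*I*√3 + 21315/736 = 21315/736 - 24*I*√3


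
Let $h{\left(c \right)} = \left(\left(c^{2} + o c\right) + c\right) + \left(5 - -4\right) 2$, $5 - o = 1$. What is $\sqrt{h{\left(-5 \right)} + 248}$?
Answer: $\sqrt{266} \approx 16.31$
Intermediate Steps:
$o = 4$ ($o = 5 - 1 = 4$)
$h{\left(c \right)} = 18 + c^{2} + 5 c$ ($h{\left(c \right)} = \left(\left(c^{2} + 4 c\right) + c\right) + \left(5 - -4\right) 2 = \left(c^{2} + 5 c\right) + \left(5 + 4\right) 2 = \left(c^{2} + 5 c\right) + 9 \cdot 2 = \left(c^{2} + 5 c\right) + 18 = 18 + c^{2} + 5 c$)
$\sqrt{h{\left(-5 \right)} + 248} = \sqrt{\left(18 + \left(-5\right)^{2} + 5 \left(-5\right)\right) + 248} = \sqrt{\left(18 + 25 - 25\right) + 248} = \sqrt{18 + 248} = \sqrt{266}$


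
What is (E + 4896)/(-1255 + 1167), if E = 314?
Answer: -2605/44 ≈ -59.205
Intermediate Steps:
(E + 4896)/(-1255 + 1167) = (314 + 4896)/(-1255 + 1167) = 5210/(-88) = 5210*(-1/88) = -2605/44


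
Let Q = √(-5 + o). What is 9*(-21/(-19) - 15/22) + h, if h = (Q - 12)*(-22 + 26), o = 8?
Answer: -18471/418 + 4*√3 ≈ -37.261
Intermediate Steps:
Q = √3 (Q = √(-5 + 8) = √3 ≈ 1.7320)
h = -48 + 4*√3 (h = (√3 - 12)*(-22 + 26) = (-12 + √3)*4 = -48 + 4*√3 ≈ -41.072)
9*(-21/(-19) - 15/22) + h = 9*(-21/(-19) - 15/22) + (-48 + 4*√3) = 9*(-21*(-1/19) - 15*1/22) + (-48 + 4*√3) = 9*(21/19 - 15/22) + (-48 + 4*√3) = 9*(177/418) + (-48 + 4*√3) = 1593/418 + (-48 + 4*√3) = -18471/418 + 4*√3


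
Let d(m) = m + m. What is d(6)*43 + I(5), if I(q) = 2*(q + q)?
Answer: 536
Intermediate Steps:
I(q) = 4*q (I(q) = 2*(2*q) = 4*q)
d(m) = 2*m
d(6)*43 + I(5) = (2*6)*43 + 4*5 = 12*43 + 20 = 516 + 20 = 536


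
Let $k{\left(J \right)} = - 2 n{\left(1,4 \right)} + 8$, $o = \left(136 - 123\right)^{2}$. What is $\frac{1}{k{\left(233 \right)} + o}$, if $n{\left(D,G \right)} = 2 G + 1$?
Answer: $\frac{1}{159} \approx 0.0062893$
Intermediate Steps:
$n{\left(D,G \right)} = 1 + 2 G$
$o = 169$ ($o = 13^{2} = 169$)
$k{\left(J \right)} = -10$ ($k{\left(J \right)} = - 2 \left(1 + 2 \cdot 4\right) + 8 = - 2 \left(1 + 8\right) + 8 = \left(-2\right) 9 + 8 = -18 + 8 = -10$)
$\frac{1}{k{\left(233 \right)} + o} = \frac{1}{-10 + 169} = \frac{1}{159}$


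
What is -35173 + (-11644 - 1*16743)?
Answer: -63560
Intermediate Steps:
-35173 + (-11644 - 1*16743) = -35173 + (-11644 - 16743) = -35173 - 28387 = -63560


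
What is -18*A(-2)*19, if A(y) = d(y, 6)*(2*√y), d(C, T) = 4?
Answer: -2736*I*√2 ≈ -3869.3*I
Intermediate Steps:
A(y) = 8*√y (A(y) = 4*(2*√y) = 8*√y)
-18*A(-2)*19 = -144*√(-2)*19 = -144*I*√2*19 = -2736*I*√2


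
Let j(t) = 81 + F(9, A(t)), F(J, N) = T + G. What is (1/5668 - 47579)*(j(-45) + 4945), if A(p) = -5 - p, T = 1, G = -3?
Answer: -338715280376/1417 ≈ -2.3904e+8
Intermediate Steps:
F(J, N) = -2 (F(J, N) = 1 - 3 = -2)
j(t) = 79 (j(t) = 81 - 2 = 79)
(1/5668 - 47579)*(j(-45) + 4945) = (1/5668 - 47579)*(79 + 4945) = (1/5668 - 47579)*5024 = -269677771/5668*5024 = -338715280376/1417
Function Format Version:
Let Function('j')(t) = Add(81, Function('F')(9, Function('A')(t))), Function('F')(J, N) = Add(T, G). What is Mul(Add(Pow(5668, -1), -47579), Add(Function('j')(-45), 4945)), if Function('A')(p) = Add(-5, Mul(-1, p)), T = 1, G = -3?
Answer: Rational(-338715280376, 1417) ≈ -2.3904e+8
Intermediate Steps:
Function('F')(J, N) = -2 (Function('F')(J, N) = Add(1, -3) = -2)
Function('j')(t) = 79 (Function('j')(t) = Add(81, -2) = 79)
Mul(Add(Pow(5668, -1), -47579), Add(Function('j')(-45), 4945)) = Mul(Add(Pow(5668, -1), -47579), Add(79, 4945)) = Mul(Add(Rational(1, 5668), -47579), 5024) = Mul(Rational(-269677771, 5668), 5024) = Rational(-338715280376, 1417)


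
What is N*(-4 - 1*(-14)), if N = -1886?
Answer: -18860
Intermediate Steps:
N*(-4 - 1*(-14)) = -1886*(-4 - 1*(-14)) = -1886*(-4 + 14) = -1886*10 = -18860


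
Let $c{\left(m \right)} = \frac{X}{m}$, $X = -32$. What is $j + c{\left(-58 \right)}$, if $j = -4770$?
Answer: $- \frac{138314}{29} \approx -4769.4$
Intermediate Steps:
$c{\left(m \right)} = - \frac{32}{m}$
$j + c{\left(-58 \right)} = -4770 - \frac{32}{-58} = -4770 - - \frac{16}{29} = -4770 + \frac{16}{29} = - \frac{138314}{29}$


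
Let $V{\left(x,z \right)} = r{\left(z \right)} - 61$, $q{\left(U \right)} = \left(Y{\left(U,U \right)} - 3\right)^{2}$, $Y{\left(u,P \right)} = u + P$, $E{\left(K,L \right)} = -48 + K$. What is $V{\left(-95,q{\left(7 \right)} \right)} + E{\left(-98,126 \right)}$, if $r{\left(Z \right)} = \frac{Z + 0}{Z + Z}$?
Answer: $- \frac{413}{2} \approx -206.5$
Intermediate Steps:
$Y{\left(u,P \right)} = P + u$
$q{\left(U \right)} = \left(-3 + 2 U\right)^{2}$ ($q{\left(U \right)} = \left(\left(U + U\right) - 3\right)^{2} = \left(2 U - 3\right)^{2} = \left(-3 + 2 U\right)^{2}$)
$r{\left(Z \right)} = \frac{1}{2}$ ($r{\left(Z \right)} = \frac{Z}{2 Z} = Z \frac{1}{2 Z} = \frac{1}{2}$)
$V{\left(x,z \right)} = - \frac{121}{2}$ ($V{\left(x,z \right)} = \frac{1}{2} - 61 = - \frac{121}{2}$)
$V{\left(-95,q{\left(7 \right)} \right)} + E{\left(-98,126 \right)} = - \frac{121}{2} - 146 = - \frac{413}{2}$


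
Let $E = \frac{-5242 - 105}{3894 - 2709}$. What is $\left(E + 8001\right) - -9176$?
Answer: $\frac{20349398}{1185} \approx 17173.0$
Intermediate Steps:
$E = - \frac{5347}{1185} \approx -4.5122$
$\left(E + 8001\right) - -9176 = \left(- \frac{5347}{1185} + 8001\right) - -9176 = \frac{9475838}{1185} + 9176 = \frac{20349398}{1185}$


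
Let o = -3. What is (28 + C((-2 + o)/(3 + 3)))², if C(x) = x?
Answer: 26569/36 ≈ 738.03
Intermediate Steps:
(28 + C((-2 + o)/(3 + 3)))² = (28 + (-2 - 3)/(3 + 3))² = (28 - 5/6)² = (28 - 5*⅙)² = (28 - ⅚)² = (163/6)² = 26569/36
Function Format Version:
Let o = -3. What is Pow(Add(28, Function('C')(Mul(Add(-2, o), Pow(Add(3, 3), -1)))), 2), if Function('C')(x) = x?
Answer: Rational(26569, 36) ≈ 738.03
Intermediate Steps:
Pow(Add(28, Function('C')(Mul(Add(-2, o), Pow(Add(3, 3), -1)))), 2) = Pow(Add(28, Mul(Add(-2, -3), Pow(Add(3, 3), -1))), 2) = Pow(Add(28, Mul(-5, Pow(6, -1))), 2) = Pow(Add(28, Mul(-5, Rational(1, 6))), 2) = Pow(Add(28, Rational(-5, 6)), 2) = Pow(Rational(163, 6), 2) = Rational(26569, 36)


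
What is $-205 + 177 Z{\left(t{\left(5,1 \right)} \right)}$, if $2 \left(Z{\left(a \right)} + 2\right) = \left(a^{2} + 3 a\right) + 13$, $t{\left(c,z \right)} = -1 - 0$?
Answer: $\frac{829}{2} \approx 414.5$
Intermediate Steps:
$t{\left(c,z \right)} = -1$ ($t{\left(c,z \right)} = -1 + 0 = -1$)
$Z{\left(a \right)} = \frac{9}{2} + \frac{a^{2}}{2} + \frac{3 a}{2}$ ($Z{\left(a \right)} = -2 + \frac{\left(a^{2} + 3 a\right) + 13}{2} = -2 + \frac{13 + a^{2} + 3 a}{2} = -2 + \left(\frac{13}{2} + \frac{a^{2}}{2} + \frac{3 a}{2}\right) = \frac{9}{2} + \frac{a^{2}}{2} + \frac{3 a}{2}$)
$-205 + 177 Z{\left(t{\left(5,1 \right)} \right)} = -205 + 177 \left(\frac{9}{2} + \frac{\left(-1\right)^{2}}{2} + \frac{3}{2} \left(-1\right)\right) = -205 + 177 \left(\frac{9}{2} + \frac{1}{2} \cdot 1 - \frac{3}{2}\right) = -205 + 177 \left(\frac{9}{2} + \frac{1}{2} - \frac{3}{2}\right) = -205 + 177 \cdot \frac{7}{2} = -205 + \frac{1239}{2} = \frac{829}{2}$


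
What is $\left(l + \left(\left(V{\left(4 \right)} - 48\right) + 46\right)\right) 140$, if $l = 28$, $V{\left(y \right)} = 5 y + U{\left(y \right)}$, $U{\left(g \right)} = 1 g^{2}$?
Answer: $8680$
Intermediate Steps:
$U{\left(g \right)} = g^{2}$
$V{\left(y \right)} = y^{2} + 5 y$ ($V{\left(y \right)} = 5 y + y^{2} = y^{2} + 5 y$)
$\left(l + \left(\left(V{\left(4 \right)} - 48\right) + 46\right)\right) 140 = \left(28 + \left(\left(4 \left(5 + 4\right) - 48\right) + 46\right)\right) 140 = \left(28 + \left(\left(4 \cdot 9 - 48\right) + 46\right)\right) 140 = \left(28 + \left(\left(36 - 48\right) + 46\right)\right) 140 = \left(28 + \left(-12 + 46\right)\right) 140 = \left(28 + 34\right) 140 = 62 \cdot 140 = 8680$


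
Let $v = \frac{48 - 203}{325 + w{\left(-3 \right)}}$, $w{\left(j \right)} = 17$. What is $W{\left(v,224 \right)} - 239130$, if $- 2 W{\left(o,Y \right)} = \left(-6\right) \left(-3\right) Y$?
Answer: $-241146$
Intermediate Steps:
$v = - \frac{155}{342}$ ($v = \frac{48 - 203}{325 + 17} = - \frac{155}{342} \approx -0.45322$)
$W{\left(o,Y \right)} = - 9 Y$ ($W{\left(o,Y \right)} = - \frac{\left(-6\right) \left(-3\right) Y}{2} = - \frac{18 Y}{2} = - 9 Y$)
$W{\left(v,224 \right)} - 239130 = \left(-9\right) 224 - 239130 = -2016 - 239130 = -241146$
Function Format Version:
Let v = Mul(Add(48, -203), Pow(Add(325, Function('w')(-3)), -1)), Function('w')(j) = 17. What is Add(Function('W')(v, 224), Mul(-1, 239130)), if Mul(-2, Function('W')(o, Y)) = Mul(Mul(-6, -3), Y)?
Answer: -241146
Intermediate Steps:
v = Rational(-155, 342) (v = Mul(Add(48, -203), Pow(Add(325, 17), -1)) = Mul(-155, Pow(342, -1)) = Mul(-155, Rational(1, 342)) = Rational(-155, 342) ≈ -0.45322)
Function('W')(o, Y) = Mul(-9, Y) (Function('W')(o, Y) = Mul(Rational(-1, 2), Mul(Mul(-6, -3), Y)) = Mul(Rational(-1, 2), Mul(18, Y)) = Mul(-9, Y))
Add(Function('W')(v, 224), Mul(-1, 239130)) = Add(Mul(-9, 224), Mul(-1, 239130)) = Add(-2016, -239130) = -241146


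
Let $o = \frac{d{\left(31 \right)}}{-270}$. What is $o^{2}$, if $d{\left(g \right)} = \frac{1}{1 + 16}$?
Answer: $\frac{1}{21068100} \approx 4.7465 \cdot 10^{-8}$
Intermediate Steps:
$d{\left(g \right)} = \frac{1}{17}$
$o = - \frac{1}{4590}$ ($o = \frac{1}{17 \left(-270\right)} = \frac{1}{17} \left(- \frac{1}{270}\right) = - \frac{1}{4590} \approx -0.00021786$)
$o^{2} = \left(- \frac{1}{4590}\right)^{2} = \frac{1}{21068100}$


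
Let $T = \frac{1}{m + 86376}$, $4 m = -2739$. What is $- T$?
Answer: $- \frac{4}{342765} \approx -1.167 \cdot 10^{-5}$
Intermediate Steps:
$m = - \frac{2739}{4}$ ($m = \frac{1}{4} \left(-2739\right) = - \frac{2739}{4} \approx -684.75$)
$T = \frac{4}{342765}$ ($T = \frac{1}{- \frac{2739}{4} + 86376} = \frac{1}{\frac{342765}{4}} = \frac{4}{342765} \approx 1.167 \cdot 10^{-5}$)
$- T = \left(-1\right) \frac{4}{342765} = - \frac{4}{342765}$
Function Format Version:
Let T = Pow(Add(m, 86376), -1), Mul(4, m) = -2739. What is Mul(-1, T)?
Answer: Rational(-4, 342765) ≈ -1.1670e-5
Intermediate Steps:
m = Rational(-2739, 4) (m = Mul(Rational(1, 4), -2739) = Rational(-2739, 4) ≈ -684.75)
T = Rational(4, 342765) (T = Pow(Add(Rational(-2739, 4), 86376), -1) = Pow(Rational(342765, 4), -1) = Rational(4, 342765) ≈ 1.1670e-5)
Mul(-1, T) = Mul(-1, Rational(4, 342765)) = Rational(-4, 342765)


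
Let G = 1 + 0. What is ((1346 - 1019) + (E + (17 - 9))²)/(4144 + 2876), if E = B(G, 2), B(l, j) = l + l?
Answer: 427/7020 ≈ 0.060826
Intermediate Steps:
G = 1
B(l, j) = 2*l
E = 2 (E = 2*1 = 2)
((1346 - 1019) + (E + (17 - 9))²)/(4144 + 2876) = ((1346 - 1019) + (2 + (17 - 9))²)/(4144 + 2876) = (327 + (2 + 8)²)/7020 = (327 + 10²)*(1/7020) = (327 + 100)*(1/7020) = 427*(1/7020) = 427/7020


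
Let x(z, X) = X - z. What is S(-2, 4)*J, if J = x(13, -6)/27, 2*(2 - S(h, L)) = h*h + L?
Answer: 38/27 ≈ 1.4074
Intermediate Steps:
S(h, L) = 2 - L/2 - h²/2 (S(h, L) = 2 - (h*h + L)/2 = 2 - (h² + L)/2 = 2 - (L + h²)/2 = 2 + (-L/2 - h²/2) = 2 - L/2 - h²/2)
J = -19/27 (J = (-6 - 1*13)/27 = (-6 - 13)*(1/27) = -19*1/27 = -19/27 ≈ -0.70370)
S(-2, 4)*J = (2 - ½*4 - ½*(-2)²)*(-19/27) = (2 - 2 - ½*4)*(-19/27) = (2 - 2 - 2)*(-19/27) = -2*(-19/27) = 38/27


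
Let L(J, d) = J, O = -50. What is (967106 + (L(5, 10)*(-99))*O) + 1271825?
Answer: 2263681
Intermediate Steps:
(967106 + (L(5, 10)*(-99))*O) + 1271825 = (967106 + (5*(-99))*(-50)) + 1271825 = (967106 - 495*(-50)) + 1271825 = (967106 + 24750) + 1271825 = 991856 + 1271825 = 2263681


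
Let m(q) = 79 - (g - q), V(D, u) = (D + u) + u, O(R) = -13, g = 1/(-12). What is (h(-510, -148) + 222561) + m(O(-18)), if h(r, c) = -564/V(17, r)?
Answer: 2679546343/12036 ≈ 2.2263e+5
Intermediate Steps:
g = -1/12 ≈ -0.083333
V(D, u) = D + 2*u
m(q) = 949/12 + q (m(q) = 79 - (-1/12 - q) = 79 + (1/12 + q) = 949/12 + q)
h(r, c) = -564/(17 + 2*r)
(h(-510, -148) + 222561) + m(O(-18)) = (-564/(17 + 2*(-510)) + 222561) + (949/12 - 13) = (-564/(17 - 1020) + 222561) + 793/12 = (-564/(-1003) + 222561) + 793/12 = (-564*(-1/1003) + 222561) + 793/12 = (564/1003 + 222561) + 793/12 = 223229247/1003 + 793/12 = 2679546343/12036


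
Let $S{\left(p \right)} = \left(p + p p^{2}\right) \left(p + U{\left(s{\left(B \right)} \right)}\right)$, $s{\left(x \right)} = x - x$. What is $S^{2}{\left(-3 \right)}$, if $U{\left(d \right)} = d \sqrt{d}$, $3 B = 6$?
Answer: $8100$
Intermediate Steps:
$B = 2$ ($B = \frac{1}{3} \cdot 6 = 2$)
$s{\left(x \right)} = 0$
$U{\left(d \right)} = d^{\frac{3}{2}}$
$S{\left(p \right)} = p \left(p + p^{3}\right)$ ($S{\left(p \right)} = \left(p + p p^{2}\right) \left(p + 0^{\frac{3}{2}}\right) = \left(p + p^{3}\right) \left(p + 0\right) = \left(p + p^{3}\right) p = p \left(p + p^{3}\right)$)
$S^{2}{\left(-3 \right)} = \left(\left(-3\right)^{2} + \left(-3\right)^{4}\right)^{2} = \left(9 + 81\right)^{2} = 90^{2} = 8100$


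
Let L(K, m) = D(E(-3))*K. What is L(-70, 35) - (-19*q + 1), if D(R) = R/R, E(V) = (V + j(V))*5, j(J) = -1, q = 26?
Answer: 423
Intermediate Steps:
E(V) = -5 + 5*V (E(V) = (V - 1)*5 = (-1 + V)*5 = -5 + 5*V)
D(R) = 1
L(K, m) = K (L(K, m) = 1*K = K)
L(-70, 35) - (-19*q + 1) = -70 - (-19*26 + 1) = -70 - (-494 + 1) = -70 - 1*(-493) = -70 + 493 = 423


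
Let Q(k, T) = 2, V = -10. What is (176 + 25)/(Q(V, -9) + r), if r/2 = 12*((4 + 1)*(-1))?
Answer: -201/118 ≈ -1.7034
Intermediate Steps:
r = -120 (r = 2*(12*((4 + 1)*(-1))) = 2*(12*(5*(-1))) = 2*(12*(-5)) = 2*(-60) = -120)
(176 + 25)/(Q(V, -9) + r) = (176 + 25)/(2 - 120) = 201/(-118) = 201*(-1/118) = -201/118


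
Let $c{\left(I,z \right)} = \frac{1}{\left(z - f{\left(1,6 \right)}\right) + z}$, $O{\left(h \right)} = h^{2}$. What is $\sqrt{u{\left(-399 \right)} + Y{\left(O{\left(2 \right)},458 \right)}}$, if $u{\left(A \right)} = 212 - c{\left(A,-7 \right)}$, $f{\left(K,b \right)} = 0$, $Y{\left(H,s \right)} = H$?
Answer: $\frac{55 \sqrt{14}}{14} \approx 14.699$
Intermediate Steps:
$c{\left(I,z \right)} = \frac{1}{2 z}$ ($c{\left(I,z \right)} = \frac{1}{\left(z - 0\right) + z} = \frac{1}{\left(z + 0\right) + z} = \frac{1}{z + z} = \frac{1}{2 z}$)
$u{\left(A \right)} = \frac{2969}{14}$ ($u{\left(A \right)} = 212 - \frac{1}{2 \left(-7\right)} = 212 - \frac{1}{2} \left(- \frac{1}{7}\right) = 212 - - \frac{1}{14} = 212 + \frac{1}{14} = \frac{2969}{14}$)
$\sqrt{u{\left(-399 \right)} + Y{\left(O{\left(2 \right)},458 \right)}} = \sqrt{\frac{2969}{14} + 2^{2}} = \sqrt{\frac{2969}{14} + 4} = \sqrt{\frac{3025}{14}} = \frac{55 \sqrt{14}}{14}$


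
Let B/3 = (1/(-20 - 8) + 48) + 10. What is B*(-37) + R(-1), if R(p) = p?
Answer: -180181/28 ≈ -6435.0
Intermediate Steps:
B = 4869/28 (B = 3*((1/(-20 - 8) + 48) + 10) = 3*((1/(-28) + 48) + 10) = 3*((-1/28 + 48) + 10) = 3*(1343/28 + 10) = 3*(1623/28) = 4869/28 ≈ 173.89)
B*(-37) + R(-1) = (4869/28)*(-37) - 1 = -180153/28 - 1 = -180181/28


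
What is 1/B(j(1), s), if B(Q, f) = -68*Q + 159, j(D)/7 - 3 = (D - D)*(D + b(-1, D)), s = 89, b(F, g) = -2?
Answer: -1/1269 ≈ -0.00078802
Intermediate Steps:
j(D) = 21 (j(D) = 21 + 7*((D - D)*(D - 2)) = 21 + 7*(0*(-2 + D)) = 21 + 7*0 = 21 + 0 = 21)
B(Q, f) = 159 - 68*Q
1/B(j(1), s) = 1/(159 - 68*21) = 1/(159 - 1428) = 1/(-1269) = -1/1269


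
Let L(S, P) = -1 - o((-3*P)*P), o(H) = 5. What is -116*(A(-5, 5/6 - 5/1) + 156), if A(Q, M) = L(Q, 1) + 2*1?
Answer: -17632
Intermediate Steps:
L(S, P) = -6 (L(S, P) = -1 - 1*5 = -1 - 5 = -6)
A(Q, M) = -4 (A(Q, M) = -6 + 2*1 = -6 + 2 = -4)
-116*(A(-5, 5/6 - 5/1) + 156) = -116*(-4 + 156) = -116*152 = -17632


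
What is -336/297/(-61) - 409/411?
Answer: -807973/827343 ≈ -0.97659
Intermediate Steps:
-336/297/(-61) - 409/411 = -336*1/297*(-1/61) - 409*1/411 = -112/99*(-1/61) - 409/411 = 112/6039 - 409/411 = -807973/827343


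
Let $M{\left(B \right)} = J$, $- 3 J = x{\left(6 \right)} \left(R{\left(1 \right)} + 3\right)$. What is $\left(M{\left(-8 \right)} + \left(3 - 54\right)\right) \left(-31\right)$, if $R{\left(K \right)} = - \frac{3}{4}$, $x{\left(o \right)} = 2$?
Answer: $\frac{3255}{2} \approx 1627.5$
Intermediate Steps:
$R{\left(K \right)} = - \frac{3}{4}$ ($R{\left(K \right)} = \left(-3\right) \frac{1}{4} = - \frac{3}{4}$)
$J = - \frac{3}{2}$ ($J = - \frac{2 \left(- \frac{3}{4} + 3\right)}{3} = - \frac{2 \cdot \frac{9}{4}}{3} = \left(- \frac{1}{3}\right) \frac{9}{2} = - \frac{3}{2} \approx -1.5$)
$M{\left(B \right)} = - \frac{3}{2}$
$\left(M{\left(-8 \right)} + \left(3 - 54\right)\right) \left(-31\right) = \left(- \frac{3}{2} + \left(3 - 54\right)\right) \left(-31\right) = \left(- \frac{3}{2} - 51\right) \left(-31\right) = \left(- \frac{105}{2}\right) \left(-31\right) = \frac{3255}{2}$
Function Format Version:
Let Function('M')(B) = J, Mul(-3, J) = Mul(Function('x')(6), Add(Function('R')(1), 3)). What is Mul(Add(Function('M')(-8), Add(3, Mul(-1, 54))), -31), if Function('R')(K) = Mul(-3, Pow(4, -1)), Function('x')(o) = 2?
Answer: Rational(3255, 2) ≈ 1627.5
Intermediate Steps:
Function('R')(K) = Rational(-3, 4) (Function('R')(K) = Mul(-3, Rational(1, 4)) = Rational(-3, 4))
J = Rational(-3, 2) (J = Mul(Rational(-1, 3), Mul(2, Add(Rational(-3, 4), 3))) = Mul(Rational(-1, 3), Mul(2, Rational(9, 4))) = Mul(Rational(-1, 3), Rational(9, 2)) = Rational(-3, 2) ≈ -1.5000)
Function('M')(B) = Rational(-3, 2)
Mul(Add(Function('M')(-8), Add(3, Mul(-1, 54))), -31) = Mul(Add(Rational(-3, 2), Add(3, Mul(-1, 54))), -31) = Mul(Add(Rational(-3, 2), Add(3, -54)), -31) = Mul(Add(Rational(-3, 2), -51), -31) = Mul(Rational(-105, 2), -31) = Rational(3255, 2)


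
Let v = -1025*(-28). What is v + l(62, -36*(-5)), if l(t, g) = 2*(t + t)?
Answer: 28948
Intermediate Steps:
l(t, g) = 4*t (l(t, g) = 2*(2*t) = 4*t)
v = 28700
v + l(62, -36*(-5)) = 28700 + 4*62 = 28700 + 248 = 28948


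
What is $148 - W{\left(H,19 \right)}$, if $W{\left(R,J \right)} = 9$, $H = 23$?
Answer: $139$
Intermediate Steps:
$148 - W{\left(H,19 \right)} = 148 - 9 = 139$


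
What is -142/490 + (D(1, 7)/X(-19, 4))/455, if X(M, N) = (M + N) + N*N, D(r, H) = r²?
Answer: -916/3185 ≈ -0.28760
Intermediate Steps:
X(M, N) = M + N + N² (X(M, N) = (M + N) + N² = M + N + N²)
-142/490 + (D(1, 7)/X(-19, 4))/455 = -142/490 + (1²/(-19 + 4 + 4²))/455 = -142*1/490 + (1/(-19 + 4 + 16))*(1/455) = -71/245 + (1/1)*(1/455) = -71/245 + (1*1)*(1/455) = -71/245 + 1*(1/455) = -71/245 + 1/455 = -916/3185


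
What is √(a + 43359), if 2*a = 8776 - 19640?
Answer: √37927 ≈ 194.75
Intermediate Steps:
a = -5432 (a = (8776 - 19640)/2 = (½)*(-10864) = -5432)
√(a + 43359) = √(-5432 + 43359) = √37927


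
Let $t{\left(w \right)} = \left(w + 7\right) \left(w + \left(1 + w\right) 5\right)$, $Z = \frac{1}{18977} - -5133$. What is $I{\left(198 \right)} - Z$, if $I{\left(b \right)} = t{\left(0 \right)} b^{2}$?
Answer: $\frac{25941691838}{18977} \approx 1.367 \cdot 10^{6}$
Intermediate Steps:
$Z = \frac{97408942}{18977}$ ($Z = \frac{1}{18977} + 5133 = \frac{97408942}{18977} \approx 5133.0$)
$t{\left(w \right)} = \left(5 + 6 w\right) \left(7 + w\right)$ ($t{\left(w \right)} = \left(7 + w\right) \left(w + \left(5 + 5 w\right)\right) = \left(7 + w\right) \left(5 + 6 w\right) = \left(5 + 6 w\right) \left(7 + w\right)$)
$I{\left(b \right)} = 35 b^{2}$ ($I{\left(b \right)} = \left(35 + 6 \cdot 0^{2} + 47 \cdot 0\right) b^{2} = \left(35 + 6 \cdot 0 + 0\right) b^{2} = \left(35 + 0 + 0\right) b^{2} = 35 b^{2}$)
$I{\left(198 \right)} - Z = 35 \cdot 198^{2} - \frac{97408942}{18977} = 35 \cdot 39204 - \frac{97408942}{18977} = 1372140 - \frac{97408942}{18977} = \frac{25941691838}{18977}$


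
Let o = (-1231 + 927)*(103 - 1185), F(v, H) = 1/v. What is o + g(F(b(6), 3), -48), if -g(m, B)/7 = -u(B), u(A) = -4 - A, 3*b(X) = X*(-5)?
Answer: 329236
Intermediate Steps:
b(X) = -5*X/3 (b(X) = (X*(-5))/3 = (-5*X)/3 = -5*X/3)
F(v, H) = 1/v
o = 328928 (o = -304*(-1082) = 328928)
g(m, B) = -28 - 7*B (g(m, B) = -(-7)*(-4 - B) = -7*(4 + B) = -28 - 7*B)
o + g(F(b(6), 3), -48) = 328928 + (-28 - 7*(-48)) = 328928 + (-28 + 336) = 328928 + 308 = 329236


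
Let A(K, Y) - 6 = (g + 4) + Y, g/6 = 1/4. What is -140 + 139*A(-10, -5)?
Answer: 1527/2 ≈ 763.50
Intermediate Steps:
g = 3/2 (g = 6/4 = 6*(¼) = 3/2 ≈ 1.5000)
A(K, Y) = 23/2 + Y (A(K, Y) = 6 + ((3/2 + 4) + Y) = 6 + (11/2 + Y) = 23/2 + Y)
-140 + 139*A(-10, -5) = -140 + 139*(23/2 - 5) = -140 + 139*(13/2) = -140 + 1807/2 = 1527/2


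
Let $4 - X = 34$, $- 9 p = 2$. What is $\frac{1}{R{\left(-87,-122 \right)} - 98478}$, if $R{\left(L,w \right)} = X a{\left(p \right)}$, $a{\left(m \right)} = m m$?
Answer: $- \frac{27}{2658946} \approx -1.0154 \cdot 10^{-5}$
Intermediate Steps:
$p = - \frac{2}{9}$ ($p = \left(- \frac{1}{9}\right) 2 = - \frac{2}{9} \approx -0.22222$)
$a{\left(m \right)} = m^{2}$
$X = -30$ ($X = 4 - 34 = -30$)
$R{\left(L,w \right)} = - \frac{40}{27}$ ($R{\left(L,w \right)} = - 30 \left(- \frac{2}{9}\right)^{2} = \left(-30\right) \frac{4}{81} = - \frac{40}{27}$)
$\frac{1}{R{\left(-87,-122 \right)} - 98478} = \frac{1}{- \frac{40}{27} - 98478} = \frac{1}{- \frac{2658946}{27}} = - \frac{27}{2658946}$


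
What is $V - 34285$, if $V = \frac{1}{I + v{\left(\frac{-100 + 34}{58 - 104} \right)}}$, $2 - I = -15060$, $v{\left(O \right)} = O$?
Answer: $- \frac{11878346792}{346459} \approx -34285.0$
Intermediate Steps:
$I = 15062$ ($I = 2 - -15060 = 2 + 15060 = 15062$)
$V = \frac{23}{346459}$ ($V = \frac{1}{15062 + \frac{-100 + 34}{58 - 104}} = \frac{1}{15062 - \frac{66}{-46}} = \frac{1}{15062 - - \frac{33}{23}} = \frac{1}{15062 + \frac{33}{23}} = \frac{1}{\frac{346459}{23}} = \frac{23}{346459} \approx 6.6386 \cdot 10^{-5}$)
$V - 34285 = \frac{23}{346459} - 34285 = - \frac{11878346792}{346459}$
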